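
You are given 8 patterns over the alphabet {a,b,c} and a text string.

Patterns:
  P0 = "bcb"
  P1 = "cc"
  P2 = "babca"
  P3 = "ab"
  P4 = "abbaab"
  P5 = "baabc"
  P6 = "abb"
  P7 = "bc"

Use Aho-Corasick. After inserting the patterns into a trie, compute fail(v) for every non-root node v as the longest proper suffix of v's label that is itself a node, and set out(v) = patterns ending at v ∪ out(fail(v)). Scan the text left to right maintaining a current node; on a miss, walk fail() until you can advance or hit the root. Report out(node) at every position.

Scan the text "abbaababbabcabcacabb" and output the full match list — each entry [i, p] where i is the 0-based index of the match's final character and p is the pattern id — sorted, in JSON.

Construct AC machine:
Trie (insert patterns):
  0='ε' goto a→10 b→1 c→4
  1='b' goto a→6 c→2
  2='bc' goto b→3  [P7 ends]
  3='bcb' goto ·  [P0 ends]
  4='c' goto c→5
  5='cc' goto ·  [P1 ends]
  6='ba' goto a→16 b→7
  7='bab' goto c→8
  8='babc' goto a→9
  9='babca' goto ·  [P2 ends]
  10='a' goto b→11
  11='ab' goto b→12  [P3 ends]
  12='abb' goto a→13  [P6 ends]
  13='abba' goto a→14
  14='abbaa' goto b→15
  15='abbaab' goto ·  [P4 ends]
  16='baa' goto b→17
  17='baab' goto c→18
  18='baabc' goto ·  [P5 ends]

Failure links (BFS by depth):
  n1('b'): parent n0 fail=0; on 'b' 0 → fail=0;  out ∅∪∅=∅
  n4('c'): parent n0 fail=0; on 'c' 0 → fail=0;  out ∅∪∅=∅
  n10('a'): parent n0 fail=0; on 'a' 0 → fail=0;  out ∅∪∅=∅
  n2('bc'): parent n1 fail=0; on 'c' 0 → fail=4;  out {7}∪∅={7}
  n5('cc'): parent n4 fail=0; on 'c' 0 → fail=4;  out {1}∪∅={1}
  n6('ba'): parent n1 fail=0; on 'a' 0 → fail=10;  out ∅∪∅=∅
  n11('ab'): parent n10 fail=0; on 'b' 0 → fail=1;  out {3}∪∅={3}
  n3('bcb'): parent n2 fail=4; on 'b' 4→0 → fail=1;  out {0}∪∅={0}
  n7('bab'): parent n6 fail=10; on 'b' 10 → fail=11;  out ∅∪{3}={3}
  n12('abb'): parent n11 fail=1; on 'b' 1→0 → fail=1;  out {6}∪∅={6}
  n16('baa'): parent n6 fail=10; on 'a' 10→0 → fail=10;  out ∅∪∅=∅
  n8('babc'): parent n7 fail=11; on 'c' 11→1 → fail=2;  out ∅∪{7}={7}
  n13('abba'): parent n12 fail=1; on 'a' 1 → fail=6;  out ∅∪∅=∅
  n17('baab'): parent n16 fail=10; on 'b' 10 → fail=11;  out ∅∪{3}={3}
  n9('babca'): parent n8 fail=2; on 'a' 2→4→0 → fail=10;  out {2}∪∅={2}
  n14('abbaa'): parent n13 fail=6; on 'a' 6 → fail=16;  out ∅∪∅=∅
  n18('baabc'): parent n17 fail=11; on 'c' 11→1 → fail=2;  out {5}∪{7}={5,7}
  n15('abbaab'): parent n14 fail=16; on 'b' 16 → fail=17;  out {4}∪{3}={3,4}

Text stream:
pos 0 'a': at 10
pos 1 'b': at 11  ** P3@[0:1]
pos 2 'b': at 12  ** P6@[0:2]
pos 3 'a': at 13
pos 4 'a': at 14
pos 5 'b': at 15  ** P3@[4:5],P4@[0:5]
pos 6 'a': at 6 (fail-walked)
pos 7 'b': at 7  ** P3@[6:7]
pos 8 'b': at 12 (fail-walked)  ** P6@[6:8]
pos 9 'a': at 13
pos 10 'b': at 7 (fail-walked)  ** P3@[9:10]
pos 11 'c': at 8  ** P7@[10:11]
pos 12 'a': at 9  ** P2@[8:12]
pos 13 'b': at 11 (fail-walked)  ** P3@[12:13]
pos 14 'c': at 2 (fail-walked)  ** P7@[13:14]
pos 15 'a': at 10 (fail-walked)
pos 16 'c': at 4 (fail-walked)
pos 17 'a': at 10 (fail-walked)
pos 18 'b': at 11  ** P3@[17:18]
pos 19 'b': at 12  ** P6@[17:19]

All matches (sorted): [[1,3],[2,6],[5,3],[5,4],[7,3],[8,6],[10,3],[11,7],[12,2],[13,3],[14,7],[18,3],[19,6]]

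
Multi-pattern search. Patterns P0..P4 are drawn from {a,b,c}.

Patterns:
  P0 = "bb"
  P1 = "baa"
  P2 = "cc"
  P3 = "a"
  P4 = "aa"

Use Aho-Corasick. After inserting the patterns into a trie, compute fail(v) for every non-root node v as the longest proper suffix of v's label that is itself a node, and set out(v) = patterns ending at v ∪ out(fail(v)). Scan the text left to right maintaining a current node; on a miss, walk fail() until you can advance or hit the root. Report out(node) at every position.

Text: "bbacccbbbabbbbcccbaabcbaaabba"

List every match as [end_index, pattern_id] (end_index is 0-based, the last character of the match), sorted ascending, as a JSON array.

Construct AC machine:
Trie nodes:
  0='ε' goto a→7 b→1 c→5
  1='b' goto a→3 b→2
  2='bb' goto ·  ←P0
  3='ba' goto a→4
  4='baa' goto ·  ←P1
  5='c' goto c→6
  6='cc' goto ·  ←P2
  7='a' goto a→8  ←P3
  8='aa' goto ·  ←P4

Failure links (BFS by depth):
  n1('b'): parent n0 fail=0; on 'b' 0 → fail=0;  out ∅∪∅=∅
  n5('c'): parent n0 fail=0; on 'c' 0 → fail=0;  out ∅∪∅=∅
  n7('a'): parent n0 fail=0; on 'a' 0 → fail=0;  out {3}∪∅={3}
  n2('bb'): parent n1 fail=0; on 'b' 0 → fail=1;  out {0}∪∅={0}
  n3('ba'): parent n1 fail=0; on 'a' 0 → fail=7;  out ∅∪{3}={3}
  n6('cc'): parent n5 fail=0; on 'c' 0 → fail=5;  out {2}∪∅={2}
  n8('aa'): parent n7 fail=0; on 'a' 0 → fail=7;  out {4}∪{3}={3,4}
  n4('baa'): parent n3 fail=7; on 'a' 7 → fail=8;  out {1}∪{3,4}={1,3,4}

Text stream:
[0] read 'b'  n0⇒n1
[1] read 'b'  n1⇒n2  ** P0@[0:1]
[2] read 'a'  n2⇒n3 (via fail)  ** P3@[2:2]
[3] read 'c'  n3⇒n5 (via fail)
[4] read 'c'  n5⇒n6  ** P2@[3:4]
[5] read 'c'  n6⇒n6 (via fail)  ** P2@[4:5]
[6] read 'b'  n6⇒n1 (via fail)
[7] read 'b'  n1⇒n2  ** P0@[6:7]
[8] read 'b'  n2⇒n2 (via fail)  ** P0@[7:8]
[9] read 'a'  n2⇒n3 (via fail)  ** P3@[9:9]
[10] read 'b'  n3⇒n1 (via fail)
[11] read 'b'  n1⇒n2  ** P0@[10:11]
[12] read 'b'  n2⇒n2 (via fail)  ** P0@[11:12]
[13] read 'b'  n2⇒n2 (via fail)  ** P0@[12:13]
[14] read 'c'  n2⇒n5 (via fail)
[15] read 'c'  n5⇒n6  ** P2@[14:15]
[16] read 'c'  n6⇒n6 (via fail)  ** P2@[15:16]
[17] read 'b'  n6⇒n1 (via fail)
[18] read 'a'  n1⇒n3  ** P3@[18:18]
[19] read 'a'  n3⇒n4  ** P1@[17:19],P3@[19:19],P4@[18:19]
[20] read 'b'  n4⇒n1 (via fail)
[21] read 'c'  n1⇒n5 (via fail)
[22] read 'b'  n5⇒n1 (via fail)
[23] read 'a'  n1⇒n3  ** P3@[23:23]
[24] read 'a'  n3⇒n4  ** P1@[22:24],P3@[24:24],P4@[23:24]
[25] read 'a'  n4⇒n8 (via fail)  ** P3@[25:25],P4@[24:25]
[26] read 'b'  n8⇒n1 (via fail)
[27] read 'b'  n1⇒n2  ** P0@[26:27]
[28] read 'a'  n2⇒n3 (via fail)  ** P3@[28:28]

Matches: [[1,0],[2,3],[4,2],[5,2],[7,0],[8,0],[9,3],[11,0],[12,0],[13,0],[15,2],[16,2],[18,3],[19,1],[19,3],[19,4],[23,3],[24,1],[24,3],[24,4],[25,3],[25,4],[27,0],[28,3]]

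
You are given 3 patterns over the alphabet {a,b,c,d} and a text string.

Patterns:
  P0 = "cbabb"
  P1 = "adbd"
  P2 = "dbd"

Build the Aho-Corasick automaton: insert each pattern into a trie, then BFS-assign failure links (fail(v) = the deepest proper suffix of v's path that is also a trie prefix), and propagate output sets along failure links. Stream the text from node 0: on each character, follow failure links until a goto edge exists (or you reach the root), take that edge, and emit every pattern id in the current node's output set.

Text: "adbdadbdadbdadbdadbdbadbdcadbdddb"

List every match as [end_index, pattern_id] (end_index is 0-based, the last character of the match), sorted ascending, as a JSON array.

Build automaton:
Trie (insert patterns):
  n0 'ε': a→6 c→1 d→10
  n1 'c': b→2
  n2 'cb': a→3
  n3 'cba': b→4
  n4 'cbab': b→5
  n5 'cbabb': ·  [P0 ends]
  n6 'a': d→7
  n7 'ad': b→8
  n8 'adb': d→9
  n9 'adbd': ·  [P1 ends]
  n10 'd': b→11
  n11 'db': d→12
  n12 'dbd': ·  [P2 ends]

BFS fail/out derivation:
  fail(1) 'c': from fail(0)=0 chase 'c': 0 ⇒ 0;  out=∅∪out(0)=∅
  fail(6) 'a': from fail(0)=0 chase 'a': 0 ⇒ 0;  out=∅∪out(0)=∅
  fail(10) 'd': from fail(0)=0 chase 'd': 0 ⇒ 0;  out=∅∪out(0)=∅
  fail(2) 'cb': from fail(1)=0 chase 'b': 0 ⇒ 0;  out=∅∪out(0)=∅
  fail(7) 'ad': from fail(6)=0 chase 'd': 0 ⇒ 10;  out=∅∪out(10)=∅
  fail(11) 'db': from fail(10)=0 chase 'b': 0 ⇒ 0;  out=∅∪out(0)=∅
  fail(3) 'cba': from fail(2)=0 chase 'a': 0 ⇒ 6;  out=∅∪out(6)=∅
  fail(8) 'adb': from fail(7)=10 chase 'b': 10 ⇒ 11;  out=∅∪out(11)=∅
  fail(12) 'dbd': from fail(11)=0 chase 'd': 0 ⇒ 10;  out={2}∪out(10)={2}
  fail(4) 'cbab': from fail(3)=6 chase 'b': 6→0 ⇒ 0;  out=∅∪out(0)=∅
  fail(9) 'adbd': from fail(8)=11 chase 'd': 11 ⇒ 12;  out={1}∪out(12)={1,2}
  fail(5) 'cbabb': from fail(4)=0 chase 'b': 0 ⇒ 0;  out={0}∪out(0)={0}

Run:
i=0 'a': node 0→6
i=1 'd': node 6→7
i=2 'b': node 7→8
i=3 'd': node 8→9  ** P1@[0:3],P2@[1:3]
i=4 'a': node 9→6 (fail-walked)
i=5 'd': node 6→7
i=6 'b': node 7→8
i=7 'd': node 8→9  ** P1@[4:7],P2@[5:7]
i=8 'a': node 9→6 (fail-walked)
i=9 'd': node 6→7
i=10 'b': node 7→8
i=11 'd': node 8→9  ** P1@[8:11],P2@[9:11]
i=12 'a': node 9→6 (fail-walked)
i=13 'd': node 6→7
i=14 'b': node 7→8
i=15 'd': node 8→9  ** P1@[12:15],P2@[13:15]
i=16 'a': node 9→6 (fail-walked)
i=17 'd': node 6→7
i=18 'b': node 7→8
i=19 'd': node 8→9  ** P1@[16:19],P2@[17:19]
i=20 'b': node 9→11 (fail-walked)
i=21 'a': node 11→6 (fail-walked)
i=22 'd': node 6→7
i=23 'b': node 7→8
i=24 'd': node 8→9  ** P1@[21:24],P2@[22:24]
i=25 'c': node 9→1 (fail-walked)
i=26 'a': node 1→6 (fail-walked)
i=27 'd': node 6→7
i=28 'b': node 7→8
i=29 'd': node 8→9  ** P1@[26:29],P2@[27:29]
i=30 'd': node 9→10 (fail-walked)
i=31 'd': node 10→10 (fail-walked)
i=32 'b': node 10→11

All matches (sorted): [[3,1],[3,2],[7,1],[7,2],[11,1],[11,2],[15,1],[15,2],[19,1],[19,2],[24,1],[24,2],[29,1],[29,2]]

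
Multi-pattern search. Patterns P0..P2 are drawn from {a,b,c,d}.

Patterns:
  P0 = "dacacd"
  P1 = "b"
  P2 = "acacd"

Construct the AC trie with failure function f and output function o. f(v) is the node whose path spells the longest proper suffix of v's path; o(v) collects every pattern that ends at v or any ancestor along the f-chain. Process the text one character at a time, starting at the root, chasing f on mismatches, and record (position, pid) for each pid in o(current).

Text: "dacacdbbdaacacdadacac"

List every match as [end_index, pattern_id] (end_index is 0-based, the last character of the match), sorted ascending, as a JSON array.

Build:
Trie (insert patterns):
  0='ε' goto a→8 b→7 d→1
  1='d' goto a→2
  2='da' goto c→3
  3='dac' goto a→4
  4='daca' goto c→5
  5='dacac' goto d→6
  6='dacacd' goto ·  [P0 ends]
  7='b' goto ·  [P1 ends]
  8='a' goto c→9
  9='ac' goto a→10
  10='aca' goto c→11
  11='acac' goto d→12
  12='acacd' goto ·  [P2 ends]

Failure links (BFS by depth):
  n1('d'): parent n0 fail=0; on 'd' 0 → fail=0;  out ∅∪∅=∅
  n7('b'): parent n0 fail=0; on 'b' 0 → fail=0;  out {1}∪∅={1}
  n8('a'): parent n0 fail=0; on 'a' 0 → fail=0;  out ∅∪∅=∅
  n2('da'): parent n1 fail=0; on 'a' 0 → fail=8;  out ∅∪∅=∅
  n9('ac'): parent n8 fail=0; on 'c' 0 → fail=0;  out ∅∪∅=∅
  n3('dac'): parent n2 fail=8; on 'c' 8 → fail=9;  out ∅∪∅=∅
  n10('aca'): parent n9 fail=0; on 'a' 0 → fail=8;  out ∅∪∅=∅
  n4('daca'): parent n3 fail=9; on 'a' 9 → fail=10;  out ∅∪∅=∅
  n11('acac'): parent n10 fail=8; on 'c' 8 → fail=9;  out ∅∪∅=∅
  n5('dacac'): parent n4 fail=10; on 'c' 10 → fail=11;  out ∅∪∅=∅
  n12('acacd'): parent n11 fail=9; on 'd' 9→0 → fail=1;  out {2}∪∅={2}
  n6('dacacd'): parent n5 fail=11; on 'd' 11 → fail=12;  out {0}∪{2}={0,2}

Text stream:
[0] read 'd'  n0⇒n1
[1] read 'a'  n1⇒n2
[2] read 'c'  n2⇒n3
[3] read 'a'  n3⇒n4
[4] read 'c'  n4⇒n5
[5] read 'd'  n5⇒n6  emit P0@[0:5],P2@[1:5]
[6] read 'b'  n6⇒n7 (fail-walked)  emit P1@[6:6]
[7] read 'b'  n7⇒n7 (fail-walked)  emit P1@[7:7]
[8] read 'd'  n7⇒n1 (fail-walked)
[9] read 'a'  n1⇒n2
[10] read 'a'  n2⇒n8 (fail-walked)
[11] read 'c'  n8⇒n9
[12] read 'a'  n9⇒n10
[13] read 'c'  n10⇒n11
[14] read 'd'  n11⇒n12  emit P2@[10:14]
[15] read 'a'  n12⇒n2 (fail-walked)
[16] read 'd'  n2⇒n1 (fail-walked)
[17] read 'a'  n1⇒n2
[18] read 'c'  n2⇒n3
[19] read 'a'  n3⇒n4
[20] read 'c'  n4⇒n5

All matches (sorted): [[5,0],[5,2],[6,1],[7,1],[14,2]]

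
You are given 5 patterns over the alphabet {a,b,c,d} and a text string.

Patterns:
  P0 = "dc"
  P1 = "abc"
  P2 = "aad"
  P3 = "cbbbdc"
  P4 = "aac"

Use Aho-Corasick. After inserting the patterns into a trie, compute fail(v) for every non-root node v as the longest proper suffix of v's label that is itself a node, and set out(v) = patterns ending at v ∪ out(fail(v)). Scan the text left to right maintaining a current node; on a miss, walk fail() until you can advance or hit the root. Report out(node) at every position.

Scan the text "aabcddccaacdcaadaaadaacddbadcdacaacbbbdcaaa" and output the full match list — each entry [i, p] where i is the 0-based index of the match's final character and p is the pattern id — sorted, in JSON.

Build automaton:
Trie (insert patterns):
  0='ε' goto a→3 c→8 d→1
  1='d' goto c→2
  2='dc' goto ·  ←P0
  3='a' goto a→6 b→4
  4='ab' goto c→5
  5='abc' goto ·  ←P1
  6='aa' goto c→14 d→7
  7='aad' goto ·  ←P2
  8='c' goto b→9
  9='cb' goto b→10
  10='cbb' goto b→11
  11='cbbb' goto d→12
  12='cbbbd' goto c→13
  13='cbbbdc' goto ·  ←P3
  14='aac' goto ·  ←P4

BFS fail/out derivation:
  n1('d'): parent n0 fail=0; on 'd' 0 → fail=0;  out ∅∪∅=∅
  n3('a'): parent n0 fail=0; on 'a' 0 → fail=0;  out ∅∪∅=∅
  n8('c'): parent n0 fail=0; on 'c' 0 → fail=0;  out ∅∪∅=∅
  n2('dc'): parent n1 fail=0; on 'c' 0 → fail=8;  out {0}∪∅={0}
  n4('ab'): parent n3 fail=0; on 'b' 0 → fail=0;  out ∅∪∅=∅
  n6('aa'): parent n3 fail=0; on 'a' 0 → fail=3;  out ∅∪∅=∅
  n9('cb'): parent n8 fail=0; on 'b' 0 → fail=0;  out ∅∪∅=∅
  n5('abc'): parent n4 fail=0; on 'c' 0 → fail=8;  out {1}∪∅={1}
  n7('aad'): parent n6 fail=3; on 'd' 3→0 → fail=1;  out {2}∪∅={2}
  n10('cbb'): parent n9 fail=0; on 'b' 0 → fail=0;  out ∅∪∅=∅
  n14('aac'): parent n6 fail=3; on 'c' 3→0 → fail=8;  out {4}∪∅={4}
  n11('cbbb'): parent n10 fail=0; on 'b' 0 → fail=0;  out ∅∪∅=∅
  n12('cbbbd'): parent n11 fail=0; on 'd' 0 → fail=1;  out ∅∪∅=∅
  n13('cbbbdc'): parent n12 fail=1; on 'c' 1 → fail=2;  out {3}∪{0}={0,3}

Text stream:
i=0 'a': node 0→3
i=1 'a': node 3→6
i=2 'b': node 6→4 ·f
i=3 'c': node 4→5  ** P1@[1:3]
i=4 'd': node 5→1 ·f
i=5 'd': node 1→1 ·f
i=6 'c': node 1→2  ** P0@[5:6]
i=7 'c': node 2→8 ·f
i=8 'a': node 8→3 ·f
i=9 'a': node 3→6
i=10 'c': node 6→14  ** P4@[8:10]
i=11 'd': node 14→1 ·f
i=12 'c': node 1→2  ** P0@[11:12]
i=13 'a': node 2→3 ·f
i=14 'a': node 3→6
i=15 'd': node 6→7  ** P2@[13:15]
i=16 'a': node 7→3 ·f
i=17 'a': node 3→6
i=18 'a': node 6→6 ·f
i=19 'd': node 6→7  ** P2@[17:19]
i=20 'a': node 7→3 ·f
i=21 'a': node 3→6
i=22 'c': node 6→14  ** P4@[20:22]
i=23 'd': node 14→1 ·f
i=24 'd': node 1→1 ·f
i=25 'b': node 1→0 ·f
i=26 'a': node 0→3
i=27 'd': node 3→1 ·f
i=28 'c': node 1→2  ** P0@[27:28]
i=29 'd': node 2→1 ·f
i=30 'a': node 1→3 ·f
i=31 'c': node 3→8 ·f
i=32 'a': node 8→3 ·f
i=33 'a': node 3→6
i=34 'c': node 6→14  ** P4@[32:34]
i=35 'b': node 14→9 ·f
i=36 'b': node 9→10
i=37 'b': node 10→11
i=38 'd': node 11→12
i=39 'c': node 12→13  ** P0@[38:39],P3@[34:39]
i=40 'a': node 13→3 ·f
i=41 'a': node 3→6
i=42 'a': node 6→6 ·f

Result: [[3,1],[6,0],[10,4],[12,0],[15,2],[19,2],[22,4],[28,0],[34,4],[39,0],[39,3]]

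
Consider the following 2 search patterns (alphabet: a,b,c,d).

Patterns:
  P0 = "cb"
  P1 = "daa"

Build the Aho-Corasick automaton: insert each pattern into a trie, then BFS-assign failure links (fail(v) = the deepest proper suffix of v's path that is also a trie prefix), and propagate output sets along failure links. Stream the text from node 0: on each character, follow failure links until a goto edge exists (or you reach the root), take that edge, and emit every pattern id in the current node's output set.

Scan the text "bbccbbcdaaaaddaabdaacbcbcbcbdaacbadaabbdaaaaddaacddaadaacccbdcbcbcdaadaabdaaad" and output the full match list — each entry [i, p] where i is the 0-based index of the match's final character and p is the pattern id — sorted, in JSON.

Build:
Trie (insert patterns):
  0='ε' goto c→1 d→3
  1='c' goto b→2
  2='cb' goto ·  ←P0
  3='d' goto a→4
  4='da' goto a→5
  5='daa' goto ·  ←P1

Failure links (BFS by depth):
  n1('c'): parent n0 fail=0; on 'c' 0 → fail=0;  out ∅∪∅=∅
  n3('d'): parent n0 fail=0; on 'd' 0 → fail=0;  out ∅∪∅=∅
  n2('cb'): parent n1 fail=0; on 'b' 0 → fail=0;  out {0}∪∅={0}
  n4('da'): parent n3 fail=0; on 'a' 0 → fail=0;  out ∅∪∅=∅
  n5('daa'): parent n4 fail=0; on 'a' 0 → fail=0;  out {1}∪∅={1}

Scan:
i=0 'b': node 0→0
i=1 'b': node 0→0
i=2 'c': node 0→1
i=3 'c': node 1→1 ·f
i=4 'b': node 1→2  emit P0@[3:4]
i=5 'b': node 2→0 ·f
i=6 'c': node 0→1
i=7 'd': node 1→3 ·f
i=8 'a': node 3→4
i=9 'a': node 4→5  emit P1@[7:9]
i=10 'a': node 5→0 ·f
i=11 'a': node 0→0
i=12 'd': node 0→3
i=13 'd': node 3→3 ·f
i=14 'a': node 3→4
i=15 'a': node 4→5  emit P1@[13:15]
i=16 'b': node 5→0 ·f
i=17 'd': node 0→3
i=18 'a': node 3→4
i=19 'a': node 4→5  emit P1@[17:19]
i=20 'c': node 5→1 ·f
i=21 'b': node 1→2  emit P0@[20:21]
i=22 'c': node 2→1 ·f
i=23 'b': node 1→2  emit P0@[22:23]
i=24 'c': node 2→1 ·f
i=25 'b': node 1→2  emit P0@[24:25]
i=26 'c': node 2→1 ·f
i=27 'b': node 1→2  emit P0@[26:27]
i=28 'd': node 2→3 ·f
i=29 'a': node 3→4
i=30 'a': node 4→5  emit P1@[28:30]
i=31 'c': node 5→1 ·f
i=32 'b': node 1→2  emit P0@[31:32]
i=33 'a': node 2→0 ·f
i=34 'd': node 0→3
i=35 'a': node 3→4
i=36 'a': node 4→5  emit P1@[34:36]
i=37 'b': node 5→0 ·f
i=38 'b': node 0→0
i=39 'd': node 0→3
i=40 'a': node 3→4
i=41 'a': node 4→5  emit P1@[39:41]
i=42 'a': node 5→0 ·f
i=43 'a': node 0→0
i=44 'd': node 0→3
i=45 'd': node 3→3 ·f
i=46 'a': node 3→4
i=47 'a': node 4→5  emit P1@[45:47]
i=48 'c': node 5→1 ·f
i=49 'd': node 1→3 ·f
i=50 'd': node 3→3 ·f
i=51 'a': node 3→4
i=52 'a': node 4→5  emit P1@[50:52]
i=53 'd': node 5→3 ·f
i=54 'a': node 3→4
i=55 'a': node 4→5  emit P1@[53:55]
i=56 'c': node 5→1 ·f
i=57 'c': node 1→1 ·f
i=58 'c': node 1→1 ·f
i=59 'b': node 1→2  emit P0@[58:59]
i=60 'd': node 2→3 ·f
i=61 'c': node 3→1 ·f
i=62 'b': node 1→2  emit P0@[61:62]
i=63 'c': node 2→1 ·f
i=64 'b': node 1→2  emit P0@[63:64]
i=65 'c': node 2→1 ·f
i=66 'd': node 1→3 ·f
i=67 'a': node 3→4
i=68 'a': node 4→5  emit P1@[66:68]
i=69 'd': node 5→3 ·f
i=70 'a': node 3→4
i=71 'a': node 4→5  emit P1@[69:71]
i=72 'b': node 5→0 ·f
i=73 'd': node 0→3
i=74 'a': node 3→4
i=75 'a': node 4→5  emit P1@[73:75]
i=76 'a': node 5→0 ·f
i=77 'd': node 0→3

Result: [[4,0],[9,1],[15,1],[19,1],[21,0],[23,0],[25,0],[27,0],[30,1],[32,0],[36,1],[41,1],[47,1],[52,1],[55,1],[59,0],[62,0],[64,0],[68,1],[71,1],[75,1]]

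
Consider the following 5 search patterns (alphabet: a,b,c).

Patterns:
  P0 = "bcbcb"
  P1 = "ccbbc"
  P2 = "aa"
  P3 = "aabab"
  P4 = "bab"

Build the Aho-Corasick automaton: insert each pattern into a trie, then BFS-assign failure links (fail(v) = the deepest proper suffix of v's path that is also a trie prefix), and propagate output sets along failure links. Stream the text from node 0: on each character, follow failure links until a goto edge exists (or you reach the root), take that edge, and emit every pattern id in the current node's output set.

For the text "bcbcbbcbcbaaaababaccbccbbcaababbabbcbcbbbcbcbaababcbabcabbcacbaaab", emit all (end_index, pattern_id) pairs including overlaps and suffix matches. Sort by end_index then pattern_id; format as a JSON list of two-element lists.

Construct AC machine:
Trie nodes:
  n0 'ε': a→11 b→1 c→6
  n1 'b': a→16 c→2
  n2 'bc': b→3
  n3 'bcb': c→4
  n4 'bcbc': b→5
  n5 'bcbcb': ·  [P0 ends]
  n6 'c': c→7
  n7 'cc': b→8
  n8 'ccb': b→9
  n9 'ccbb': c→10
  n10 'ccbbc': ·  [P1 ends]
  n11 'a': a→12
  n12 'aa': b→13  [P2 ends]
  n13 'aab': a→14
  n14 'aaba': b→15
  n15 'aabab': ·  [P3 ends]
  n16 'ba': b→17
  n17 'bab': ·  [P4 ends]

Failure links (BFS by depth):
  fail(1) 'b': from fail(0)=0 chase 'b': 0 ⇒ 0;  out=∅∪out(0)=∅
  fail(6) 'c': from fail(0)=0 chase 'c': 0 ⇒ 0;  out=∅∪out(0)=∅
  fail(11) 'a': from fail(0)=0 chase 'a': 0 ⇒ 0;  out=∅∪out(0)=∅
  fail(2) 'bc': from fail(1)=0 chase 'c': 0 ⇒ 6;  out=∅∪out(6)=∅
  fail(7) 'cc': from fail(6)=0 chase 'c': 0 ⇒ 6;  out=∅∪out(6)=∅
  fail(12) 'aa': from fail(11)=0 chase 'a': 0 ⇒ 11;  out={2}∪out(11)={2}
  fail(16) 'ba': from fail(1)=0 chase 'a': 0 ⇒ 11;  out=∅∪out(11)=∅
  fail(3) 'bcb': from fail(2)=6 chase 'b': 6→0 ⇒ 1;  out=∅∪out(1)=∅
  fail(8) 'ccb': from fail(7)=6 chase 'b': 6→0 ⇒ 1;  out=∅∪out(1)=∅
  fail(13) 'aab': from fail(12)=11 chase 'b': 11→0 ⇒ 1;  out=∅∪out(1)=∅
  fail(17) 'bab': from fail(16)=11 chase 'b': 11→0 ⇒ 1;  out={4}∪out(1)={4}
  fail(4) 'bcbc': from fail(3)=1 chase 'c': 1 ⇒ 2;  out=∅∪out(2)=∅
  fail(9) 'ccbb': from fail(8)=1 chase 'b': 1→0 ⇒ 1;  out=∅∪out(1)=∅
  fail(14) 'aaba': from fail(13)=1 chase 'a': 1 ⇒ 16;  out=∅∪out(16)=∅
  fail(5) 'bcbcb': from fail(4)=2 chase 'b': 2 ⇒ 3;  out={0}∪out(3)={0}
  fail(10) 'ccbbc': from fail(9)=1 chase 'c': 1 ⇒ 2;  out={1}∪out(2)={1}
  fail(15) 'aabab': from fail(14)=16 chase 'b': 16 ⇒ 17;  out={3}∪out(17)={3,4}

Scan:
pos 0 'b': at 1
pos 1 'c': at 2
pos 2 'b': at 3
pos 3 'c': at 4
pos 4 'b': at 5  → match P0@[0:4]
pos 5 'b': at 1 (via fail)
pos 6 'c': at 2
pos 7 'b': at 3
pos 8 'c': at 4
pos 9 'b': at 5  → match P0@[5:9]
pos 10 'a': at 16 (via fail)
pos 11 'a': at 12 (via fail)  → match P2@[10:11]
pos 12 'a': at 12 (via fail)  → match P2@[11:12]
pos 13 'a': at 12 (via fail)  → match P2@[12:13]
pos 14 'b': at 13
pos 15 'a': at 14
pos 16 'b': at 15  → match P3@[12:16],P4@[14:16]
pos 17 'a': at 16 (via fail)
pos 18 'c': at 6 (via fail)
pos 19 'c': at 7
pos 20 'b': at 8
pos 21 'c': at 2 (via fail)
pos 22 'c': at 7 (via fail)
pos 23 'b': at 8
pos 24 'b': at 9
pos 25 'c': at 10  → match P1@[21:25]
pos 26 'a': at 11 (via fail)
pos 27 'a': at 12  → match P2@[26:27]
pos 28 'b': at 13
pos 29 'a': at 14
pos 30 'b': at 15  → match P3@[26:30],P4@[28:30]
pos 31 'b': at 1 (via fail)
pos 32 'a': at 16
pos 33 'b': at 17  → match P4@[31:33]
pos 34 'b': at 1 (via fail)
pos 35 'c': at 2
pos 36 'b': at 3
pos 37 'c': at 4
pos 38 'b': at 5  → match P0@[34:38]
pos 39 'b': at 1 (via fail)
pos 40 'b': at 1 (via fail)
pos 41 'c': at 2
pos 42 'b': at 3
pos 43 'c': at 4
pos 44 'b': at 5  → match P0@[40:44]
pos 45 'a': at 16 (via fail)
pos 46 'a': at 12 (via fail)  → match P2@[45:46]
pos 47 'b': at 13
pos 48 'a': at 14
pos 49 'b': at 15  → match P3@[45:49],P4@[47:49]
pos 50 'c': at 2 (via fail)
pos 51 'b': at 3
pos 52 'a': at 16 (via fail)
pos 53 'b': at 17  → match P4@[51:53]
pos 54 'c': at 2 (via fail)
pos 55 'a': at 11 (via fail)
pos 56 'b': at 1 (via fail)
pos 57 'b': at 1 (via fail)
pos 58 'c': at 2
pos 59 'a': at 11 (via fail)
pos 60 'c': at 6 (via fail)
pos 61 'b': at 1 (via fail)
pos 62 'a': at 16
pos 63 'a': at 12 (via fail)  → match P2@[62:63]
pos 64 'a': at 12 (via fail)  → match P2@[63:64]
pos 65 'b': at 13

Matches: [[4,0],[9,0],[11,2],[12,2],[13,2],[16,3],[16,4],[25,1],[27,2],[30,3],[30,4],[33,4],[38,0],[44,0],[46,2],[49,3],[49,4],[53,4],[63,2],[64,2]]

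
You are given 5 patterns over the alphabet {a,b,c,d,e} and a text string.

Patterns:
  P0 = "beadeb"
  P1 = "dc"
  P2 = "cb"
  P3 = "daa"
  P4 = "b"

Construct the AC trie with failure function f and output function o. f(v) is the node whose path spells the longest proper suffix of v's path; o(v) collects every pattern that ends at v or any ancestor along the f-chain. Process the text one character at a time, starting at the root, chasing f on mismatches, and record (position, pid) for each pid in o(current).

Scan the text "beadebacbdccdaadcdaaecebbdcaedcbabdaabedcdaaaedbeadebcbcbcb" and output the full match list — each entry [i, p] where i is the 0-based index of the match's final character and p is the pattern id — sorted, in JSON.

Build automaton:
Trie nodes:
  0='ε' goto b→1 c→9 d→7
  1='b' goto e→2  ←P4
  2='be' goto a→3
  3='bea' goto d→4
  4='bead' goto e→5
  5='beade' goto b→6
  6='beadeb' goto ·  ←P0
  7='d' goto a→11 c→8
  8='dc' goto ·  ←P1
  9='c' goto b→10
  10='cb' goto ·  ←P2
  11='da' goto a→12
  12='daa' goto ·  ←P3

BFS fail/out derivation:
  n1('b'): parent n0 fail=0; on 'b' 0 → fail=0;  out {4}∪∅={4}
  n7('d'): parent n0 fail=0; on 'd' 0 → fail=0;  out ∅∪∅=∅
  n9('c'): parent n0 fail=0; on 'c' 0 → fail=0;  out ∅∪∅=∅
  n2('be'): parent n1 fail=0; on 'e' 0 → fail=0;  out ∅∪∅=∅
  n8('dc'): parent n7 fail=0; on 'c' 0 → fail=9;  out {1}∪∅={1}
  n10('cb'): parent n9 fail=0; on 'b' 0 → fail=1;  out {2}∪{4}={2,4}
  n11('da'): parent n7 fail=0; on 'a' 0 → fail=0;  out ∅∪∅=∅
  n3('bea'): parent n2 fail=0; on 'a' 0 → fail=0;  out ∅∪∅=∅
  n12('daa'): parent n11 fail=0; on 'a' 0 → fail=0;  out {3}∪∅={3}
  n4('bead'): parent n3 fail=0; on 'd' 0 → fail=7;  out ∅∪∅=∅
  n5('beade'): parent n4 fail=7; on 'e' 7→0 → fail=0;  out ∅∪∅=∅
  n6('beadeb'): parent n5 fail=0; on 'b' 0 → fail=1;  out {0}∪{4}={0,4}

Text stream:
pos 0 'b': at 1  ** P4@[0:0]
pos 1 'e': at 2
pos 2 'a': at 3
pos 3 'd': at 4
pos 4 'e': at 5
pos 5 'b': at 6  ** P0@[0:5],P4@[5:5]
pos 6 'a': at 0 (via fail)
pos 7 'c': at 9
pos 8 'b': at 10  ** P2@[7:8],P4@[8:8]
pos 9 'd': at 7 (via fail)
pos 10 'c': at 8  ** P1@[9:10]
pos 11 'c': at 9 (via fail)
pos 12 'd': at 7 (via fail)
pos 13 'a': at 11
pos 14 'a': at 12  ** P3@[12:14]
pos 15 'd': at 7 (via fail)
pos 16 'c': at 8  ** P1@[15:16]
pos 17 'd': at 7 (via fail)
pos 18 'a': at 11
pos 19 'a': at 12  ** P3@[17:19]
pos 20 'e': at 0 (via fail)
pos 21 'c': at 9
pos 22 'e': at 0 (via fail)
pos 23 'b': at 1  ** P4@[23:23]
pos 24 'b': at 1 (via fail)  ** P4@[24:24]
pos 25 'd': at 7 (via fail)
pos 26 'c': at 8  ** P1@[25:26]
pos 27 'a': at 0 (via fail)
pos 28 'e': at 0
pos 29 'd': at 7
pos 30 'c': at 8  ** P1@[29:30]
pos 31 'b': at 10 (via fail)  ** P2@[30:31],P4@[31:31]
pos 32 'a': at 0 (via fail)
pos 33 'b': at 1  ** P4@[33:33]
pos 34 'd': at 7 (via fail)
pos 35 'a': at 11
pos 36 'a': at 12  ** P3@[34:36]
pos 37 'b': at 1 (via fail)  ** P4@[37:37]
pos 38 'e': at 2
pos 39 'd': at 7 (via fail)
pos 40 'c': at 8  ** P1@[39:40]
pos 41 'd': at 7 (via fail)
pos 42 'a': at 11
pos 43 'a': at 12  ** P3@[41:43]
pos 44 'a': at 0 (via fail)
pos 45 'e': at 0
pos 46 'd': at 7
pos 47 'b': at 1 (via fail)  ** P4@[47:47]
pos 48 'e': at 2
pos 49 'a': at 3
pos 50 'd': at 4
pos 51 'e': at 5
pos 52 'b': at 6  ** P0@[47:52],P4@[52:52]
pos 53 'c': at 9 (via fail)
pos 54 'b': at 10  ** P2@[53:54],P4@[54:54]
pos 55 'c': at 9 (via fail)
pos 56 'b': at 10  ** P2@[55:56],P4@[56:56]
pos 57 'c': at 9 (via fail)
pos 58 'b': at 10  ** P2@[57:58],P4@[58:58]

Result: [[0,4],[5,0],[5,4],[8,2],[8,4],[10,1],[14,3],[16,1],[19,3],[23,4],[24,4],[26,1],[30,1],[31,2],[31,4],[33,4],[36,3],[37,4],[40,1],[43,3],[47,4],[52,0],[52,4],[54,2],[54,4],[56,2],[56,4],[58,2],[58,4]]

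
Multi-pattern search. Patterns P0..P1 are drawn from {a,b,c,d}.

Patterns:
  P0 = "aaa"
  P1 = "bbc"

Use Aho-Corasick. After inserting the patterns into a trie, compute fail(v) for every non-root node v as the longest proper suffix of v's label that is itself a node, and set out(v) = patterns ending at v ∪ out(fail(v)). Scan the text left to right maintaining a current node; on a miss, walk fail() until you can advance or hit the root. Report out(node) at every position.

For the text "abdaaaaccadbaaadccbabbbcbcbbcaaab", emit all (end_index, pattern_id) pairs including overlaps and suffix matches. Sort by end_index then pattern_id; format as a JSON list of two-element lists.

Construct AC machine:
Trie (insert patterns):
  0='ε' goto a→1 b→4
  1='a' goto a→2
  2='aa' goto a→3
  3='aaa' goto ·  [P0 ends]
  4='b' goto b→5
  5='bb' goto c→6
  6='bbc' goto ·  [P1 ends]

BFS fail/out derivation:
  fail(1) 'a': from fail(0)=0 chase 'a': 0 ⇒ 0;  out=∅∪out(0)=∅
  fail(4) 'b': from fail(0)=0 chase 'b': 0 ⇒ 0;  out=∅∪out(0)=∅
  fail(2) 'aa': from fail(1)=0 chase 'a': 0 ⇒ 1;  out=∅∪out(1)=∅
  fail(5) 'bb': from fail(4)=0 chase 'b': 0 ⇒ 4;  out=∅∪out(4)=∅
  fail(3) 'aaa': from fail(2)=1 chase 'a': 1 ⇒ 2;  out={0}∪out(2)={0}
  fail(6) 'bbc': from fail(5)=4 chase 'c': 4→0 ⇒ 0;  out={1}∪out(0)={1}

Scan:
[0] read 'a'  n0⇒n1
[1] read 'b'  n1⇒n4 (fail-walked)
[2] read 'd'  n4⇒n0 (fail-walked)
[3] read 'a'  n0⇒n1
[4] read 'a'  n1⇒n2
[5] read 'a'  n2⇒n3  ** P0@[3:5]
[6] read 'a'  n3⇒n3 (fail-walked)  ** P0@[4:6]
[7] read 'c'  n3⇒n0 (fail-walked)
[8] read 'c'  n0⇒n0
[9] read 'a'  n0⇒n1
[10] read 'd'  n1⇒n0 (fail-walked)
[11] read 'b'  n0⇒n4
[12] read 'a'  n4⇒n1 (fail-walked)
[13] read 'a'  n1⇒n2
[14] read 'a'  n2⇒n3  ** P0@[12:14]
[15] read 'd'  n3⇒n0 (fail-walked)
[16] read 'c'  n0⇒n0
[17] read 'c'  n0⇒n0
[18] read 'b'  n0⇒n4
[19] read 'a'  n4⇒n1 (fail-walked)
[20] read 'b'  n1⇒n4 (fail-walked)
[21] read 'b'  n4⇒n5
[22] read 'b'  n5⇒n5 (fail-walked)
[23] read 'c'  n5⇒n6  ** P1@[21:23]
[24] read 'b'  n6⇒n4 (fail-walked)
[25] read 'c'  n4⇒n0 (fail-walked)
[26] read 'b'  n0⇒n4
[27] read 'b'  n4⇒n5
[28] read 'c'  n5⇒n6  ** P1@[26:28]
[29] read 'a'  n6⇒n1 (fail-walked)
[30] read 'a'  n1⇒n2
[31] read 'a'  n2⇒n3  ** P0@[29:31]
[32] read 'b'  n3⇒n4 (fail-walked)

All matches (sorted): [[5,0],[6,0],[14,0],[23,1],[28,1],[31,0]]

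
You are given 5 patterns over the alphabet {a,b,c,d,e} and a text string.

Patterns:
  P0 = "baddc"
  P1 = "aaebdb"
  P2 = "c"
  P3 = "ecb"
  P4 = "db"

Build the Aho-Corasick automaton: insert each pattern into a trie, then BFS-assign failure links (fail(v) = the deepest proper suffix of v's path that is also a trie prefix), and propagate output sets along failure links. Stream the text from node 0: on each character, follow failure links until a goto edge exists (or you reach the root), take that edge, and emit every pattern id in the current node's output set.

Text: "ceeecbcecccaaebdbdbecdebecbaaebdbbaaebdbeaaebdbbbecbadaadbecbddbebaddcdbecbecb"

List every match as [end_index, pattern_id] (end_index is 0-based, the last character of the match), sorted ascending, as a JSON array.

Build automaton:
Trie nodes:
  0='ε' goto a→6 b→1 c→12 d→16 e→13
  1='b' goto a→2
  2='ba' goto d→3
  3='bad' goto d→4
  4='badd' goto c→5
  5='baddc' goto ·  ←P0
  6='a' goto a→7
  7='aa' goto e→8
  8='aae' goto b→9
  9='aaeb' goto d→10
  10='aaebd' goto b→11
  11='aaebdb' goto ·  ←P1
  12='c' goto ·  ←P2
  13='e' goto c→14
  14='ec' goto b→15
  15='ecb' goto ·  ←P3
  16='d' goto b→17
  17='db' goto ·  ←P4

BFS fail/out derivation:
  n1('b'): parent n0 fail=0; on 'b' 0 → fail=0;  out ∅∪∅=∅
  n6('a'): parent n0 fail=0; on 'a' 0 → fail=0;  out ∅∪∅=∅
  n12('c'): parent n0 fail=0; on 'c' 0 → fail=0;  out {2}∪∅={2}
  n13('e'): parent n0 fail=0; on 'e' 0 → fail=0;  out ∅∪∅=∅
  n16('d'): parent n0 fail=0; on 'd' 0 → fail=0;  out ∅∪∅=∅
  n2('ba'): parent n1 fail=0; on 'a' 0 → fail=6;  out ∅∪∅=∅
  n7('aa'): parent n6 fail=0; on 'a' 0 → fail=6;  out ∅∪∅=∅
  n14('ec'): parent n13 fail=0; on 'c' 0 → fail=12;  out ∅∪{2}={2}
  n17('db'): parent n16 fail=0; on 'b' 0 → fail=1;  out {4}∪∅={4}
  n3('bad'): parent n2 fail=6; on 'd' 6→0 → fail=16;  out ∅∪∅=∅
  n8('aae'): parent n7 fail=6; on 'e' 6→0 → fail=13;  out ∅∪∅=∅
  n15('ecb'): parent n14 fail=12; on 'b' 12→0 → fail=1;  out {3}∪∅={3}
  n4('badd'): parent n3 fail=16; on 'd' 16→0 → fail=16;  out ∅∪∅=∅
  n9('aaeb'): parent n8 fail=13; on 'b' 13→0 → fail=1;  out ∅∪∅=∅
  n5('baddc'): parent n4 fail=16; on 'c' 16→0 → fail=12;  out {0}∪{2}={0,2}
  n10('aaebd'): parent n9 fail=1; on 'd' 1→0 → fail=16;  out ∅∪∅=∅
  n11('aaebdb'): parent n10 fail=16; on 'b' 16 → fail=17;  out {1}∪{4}={1,4}

Text stream:
pos 0 'c': at 12  → match P2@[0:0]
pos 1 'e': at 13 (fail-walked)
pos 2 'e': at 13 (fail-walked)
pos 3 'e': at 13 (fail-walked)
pos 4 'c': at 14  → match P2@[4:4]
pos 5 'b': at 15  → match P3@[3:5]
pos 6 'c': at 12 (fail-walked)  → match P2@[6:6]
pos 7 'e': at 13 (fail-walked)
pos 8 'c': at 14  → match P2@[8:8]
pos 9 'c': at 12 (fail-walked)  → match P2@[9:9]
pos 10 'c': at 12 (fail-walked)  → match P2@[10:10]
pos 11 'a': at 6 (fail-walked)
pos 12 'a': at 7
pos 13 'e': at 8
pos 14 'b': at 9
pos 15 'd': at 10
pos 16 'b': at 11  → match P1@[11:16],P4@[15:16]
pos 17 'd': at 16 (fail-walked)
pos 18 'b': at 17  → match P4@[17:18]
pos 19 'e': at 13 (fail-walked)
pos 20 'c': at 14  → match P2@[20:20]
pos 21 'd': at 16 (fail-walked)
pos 22 'e': at 13 (fail-walked)
pos 23 'b': at 1 (fail-walked)
pos 24 'e': at 13 (fail-walked)
pos 25 'c': at 14  → match P2@[25:25]
pos 26 'b': at 15  → match P3@[24:26]
pos 27 'a': at 2 (fail-walked)
pos 28 'a': at 7 (fail-walked)
pos 29 'e': at 8
pos 30 'b': at 9
pos 31 'd': at 10
pos 32 'b': at 11  → match P1@[27:32],P4@[31:32]
pos 33 'b': at 1 (fail-walked)
pos 34 'a': at 2
pos 35 'a': at 7 (fail-walked)
pos 36 'e': at 8
pos 37 'b': at 9
pos 38 'd': at 10
pos 39 'b': at 11  → match P1@[34:39],P4@[38:39]
pos 40 'e': at 13 (fail-walked)
pos 41 'a': at 6 (fail-walked)
pos 42 'a': at 7
pos 43 'e': at 8
pos 44 'b': at 9
pos 45 'd': at 10
pos 46 'b': at 11  → match P1@[41:46],P4@[45:46]
pos 47 'b': at 1 (fail-walked)
pos 48 'b': at 1 (fail-walked)
pos 49 'e': at 13 (fail-walked)
pos 50 'c': at 14  → match P2@[50:50]
pos 51 'b': at 15  → match P3@[49:51]
pos 52 'a': at 2 (fail-walked)
pos 53 'd': at 3
pos 54 'a': at 6 (fail-walked)
pos 55 'a': at 7
pos 56 'd': at 16 (fail-walked)
pos 57 'b': at 17  → match P4@[56:57]
pos 58 'e': at 13 (fail-walked)
pos 59 'c': at 14  → match P2@[59:59]
pos 60 'b': at 15  → match P3@[58:60]
pos 61 'd': at 16 (fail-walked)
pos 62 'd': at 16 (fail-walked)
pos 63 'b': at 17  → match P4@[62:63]
pos 64 'e': at 13 (fail-walked)
pos 65 'b': at 1 (fail-walked)
pos 66 'a': at 2
pos 67 'd': at 3
pos 68 'd': at 4
pos 69 'c': at 5  → match P0@[65:69],P2@[69:69]
pos 70 'd': at 16 (fail-walked)
pos 71 'b': at 17  → match P4@[70:71]
pos 72 'e': at 13 (fail-walked)
pos 73 'c': at 14  → match P2@[73:73]
pos 74 'b': at 15  → match P3@[72:74]
pos 75 'e': at 13 (fail-walked)
pos 76 'c': at 14  → match P2@[76:76]
pos 77 'b': at 15  → match P3@[75:77]

Result: [[0,2],[4,2],[5,3],[6,2],[8,2],[9,2],[10,2],[16,1],[16,4],[18,4],[20,2],[25,2],[26,3],[32,1],[32,4],[39,1],[39,4],[46,1],[46,4],[50,2],[51,3],[57,4],[59,2],[60,3],[63,4],[69,0],[69,2],[71,4],[73,2],[74,3],[76,2],[77,3]]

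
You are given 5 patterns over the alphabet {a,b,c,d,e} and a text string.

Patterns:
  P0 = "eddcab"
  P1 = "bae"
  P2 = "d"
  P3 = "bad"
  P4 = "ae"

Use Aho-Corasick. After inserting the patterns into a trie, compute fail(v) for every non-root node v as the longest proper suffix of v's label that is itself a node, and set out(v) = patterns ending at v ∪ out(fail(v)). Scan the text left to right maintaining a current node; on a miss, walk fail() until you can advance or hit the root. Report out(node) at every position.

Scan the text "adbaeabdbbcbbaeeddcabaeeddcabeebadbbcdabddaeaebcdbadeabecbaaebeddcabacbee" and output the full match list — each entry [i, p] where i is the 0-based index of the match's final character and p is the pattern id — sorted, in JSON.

Build automaton:
Trie nodes:
  n0 'ε': a→12 b→7 d→10 e→1
  n1 'e': d→2
  n2 'ed': d→3
  n3 'edd': c→4
  n4 'eddc': a→5
  n5 'eddca': b→6
  n6 'eddcab': ·  ←P0
  n7 'b': a→8
  n8 'ba': d→11 e→9
  n9 'bae': ·  ←P1
  n10 'd': ·  ←P2
  n11 'bad': ·  ←P3
  n12 'a': e→13
  n13 'ae': ·  ←P4

Failure links (BFS by depth):
  n1('e'): parent n0 fail=0; on 'e' 0 → fail=0;  out ∅∪∅=∅
  n7('b'): parent n0 fail=0; on 'b' 0 → fail=0;  out ∅∪∅=∅
  n10('d'): parent n0 fail=0; on 'd' 0 → fail=0;  out {2}∪∅={2}
  n12('a'): parent n0 fail=0; on 'a' 0 → fail=0;  out ∅∪∅=∅
  n2('ed'): parent n1 fail=0; on 'd' 0 → fail=10;  out ∅∪{2}={2}
  n8('ba'): parent n7 fail=0; on 'a' 0 → fail=12;  out ∅∪∅=∅
  n13('ae'): parent n12 fail=0; on 'e' 0 → fail=1;  out {4}∪∅={4}
  n3('edd'): parent n2 fail=10; on 'd' 10→0 → fail=10;  out ∅∪{2}={2}
  n9('bae'): parent n8 fail=12; on 'e' 12 → fail=13;  out {1}∪{4}={1,4}
  n11('bad'): parent n8 fail=12; on 'd' 12→0 → fail=10;  out {3}∪{2}={2,3}
  n4('eddc'): parent n3 fail=10; on 'c' 10→0 → fail=0;  out ∅∪∅=∅
  n5('eddca'): parent n4 fail=0; on 'a' 0 → fail=12;  out ∅∪∅=∅
  n6('eddcab'): parent n5 fail=12; on 'b' 12→0 → fail=7;  out {0}∪∅={0}

Scan:
[0] read 'a'  n0⇒n12
[1] read 'd'  n12⇒n10 ·f  ** P2@[1:1]
[2] read 'b'  n10⇒n7 ·f
[3] read 'a'  n7⇒n8
[4] read 'e'  n8⇒n9  ** P1@[2:4],P4@[3:4]
[5] read 'a'  n9⇒n12 ·f
[6] read 'b'  n12⇒n7 ·f
[7] read 'd'  n7⇒n10 ·f  ** P2@[7:7]
[8] read 'b'  n10⇒n7 ·f
[9] read 'b'  n7⇒n7 ·f
[10] read 'c'  n7⇒n0 ·f
[11] read 'b'  n0⇒n7
[12] read 'b'  n7⇒n7 ·f
[13] read 'a'  n7⇒n8
[14] read 'e'  n8⇒n9  ** P1@[12:14],P4@[13:14]
[15] read 'e'  n9⇒n1 ·f
[16] read 'd'  n1⇒n2  ** P2@[16:16]
[17] read 'd'  n2⇒n3  ** P2@[17:17]
[18] read 'c'  n3⇒n4
[19] read 'a'  n4⇒n5
[20] read 'b'  n5⇒n6  ** P0@[15:20]
[21] read 'a'  n6⇒n8 ·f
[22] read 'e'  n8⇒n9  ** P1@[20:22],P4@[21:22]
[23] read 'e'  n9⇒n1 ·f
[24] read 'd'  n1⇒n2  ** P2@[24:24]
[25] read 'd'  n2⇒n3  ** P2@[25:25]
[26] read 'c'  n3⇒n4
[27] read 'a'  n4⇒n5
[28] read 'b'  n5⇒n6  ** P0@[23:28]
[29] read 'e'  n6⇒n1 ·f
[30] read 'e'  n1⇒n1 ·f
[31] read 'b'  n1⇒n7 ·f
[32] read 'a'  n7⇒n8
[33] read 'd'  n8⇒n11  ** P2@[33:33],P3@[31:33]
[34] read 'b'  n11⇒n7 ·f
[35] read 'b'  n7⇒n7 ·f
[36] read 'c'  n7⇒n0 ·f
[37] read 'd'  n0⇒n10  ** P2@[37:37]
[38] read 'a'  n10⇒n12 ·f
[39] read 'b'  n12⇒n7 ·f
[40] read 'd'  n7⇒n10 ·f  ** P2@[40:40]
[41] read 'd'  n10⇒n10 ·f  ** P2@[41:41]
[42] read 'a'  n10⇒n12 ·f
[43] read 'e'  n12⇒n13  ** P4@[42:43]
[44] read 'a'  n13⇒n12 ·f
[45] read 'e'  n12⇒n13  ** P4@[44:45]
[46] read 'b'  n13⇒n7 ·f
[47] read 'c'  n7⇒n0 ·f
[48] read 'd'  n0⇒n10  ** P2@[48:48]
[49] read 'b'  n10⇒n7 ·f
[50] read 'a'  n7⇒n8
[51] read 'd'  n8⇒n11  ** P2@[51:51],P3@[49:51]
[52] read 'e'  n11⇒n1 ·f
[53] read 'a'  n1⇒n12 ·f
[54] read 'b'  n12⇒n7 ·f
[55] read 'e'  n7⇒n1 ·f
[56] read 'c'  n1⇒n0 ·f
[57] read 'b'  n0⇒n7
[58] read 'a'  n7⇒n8
[59] read 'a'  n8⇒n12 ·f
[60] read 'e'  n12⇒n13  ** P4@[59:60]
[61] read 'b'  n13⇒n7 ·f
[62] read 'e'  n7⇒n1 ·f
[63] read 'd'  n1⇒n2  ** P2@[63:63]
[64] read 'd'  n2⇒n3  ** P2@[64:64]
[65] read 'c'  n3⇒n4
[66] read 'a'  n4⇒n5
[67] read 'b'  n5⇒n6  ** P0@[62:67]
[68] read 'a'  n6⇒n8 ·f
[69] read 'c'  n8⇒n0 ·f
[70] read 'b'  n0⇒n7
[71] read 'e'  n7⇒n1 ·f
[72] read 'e'  n1⇒n1 ·f

Result: [[1,2],[4,1],[4,4],[7,2],[14,1],[14,4],[16,2],[17,2],[20,0],[22,1],[22,4],[24,2],[25,2],[28,0],[33,2],[33,3],[37,2],[40,2],[41,2],[43,4],[45,4],[48,2],[51,2],[51,3],[60,4],[63,2],[64,2],[67,0]]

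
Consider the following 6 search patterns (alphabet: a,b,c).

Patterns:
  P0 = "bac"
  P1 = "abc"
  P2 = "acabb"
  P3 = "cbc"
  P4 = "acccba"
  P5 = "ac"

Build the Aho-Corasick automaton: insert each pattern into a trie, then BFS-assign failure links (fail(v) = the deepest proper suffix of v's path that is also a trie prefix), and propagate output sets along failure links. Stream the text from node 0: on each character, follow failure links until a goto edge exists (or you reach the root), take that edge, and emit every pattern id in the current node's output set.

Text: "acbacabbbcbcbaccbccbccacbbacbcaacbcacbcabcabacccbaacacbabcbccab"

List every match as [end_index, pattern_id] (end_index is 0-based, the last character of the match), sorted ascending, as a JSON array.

Construct AC machine:
Trie nodes:
  n0 'ε': a→4 b→1 c→11
  n1 'b': a→2
  n2 'ba': c→3
  n3 'bac': ·  ←P0
  n4 'a': b→5 c→7
  n5 'ab': c→6
  n6 'abc': ·  ←P1
  n7 'ac': a→8 c→14  ←P5
  n8 'aca': b→9
  n9 'acab': b→10
  n10 'acabb': ·  ←P2
  n11 'c': b→12
  n12 'cb': c→13
  n13 'cbc': ·  ←P3
  n14 'acc': c→15
  n15 'accc': b→16
  n16 'acccb': a→17
  n17 'acccba': ·  ←P4

Failure links (BFS by depth):
  fail(1) 'b': from fail(0)=0 chase 'b': 0 ⇒ 0;  out=∅∪out(0)=∅
  fail(4) 'a': from fail(0)=0 chase 'a': 0 ⇒ 0;  out=∅∪out(0)=∅
  fail(11) 'c': from fail(0)=0 chase 'c': 0 ⇒ 0;  out=∅∪out(0)=∅
  fail(2) 'ba': from fail(1)=0 chase 'a': 0 ⇒ 4;  out=∅∪out(4)=∅
  fail(5) 'ab': from fail(4)=0 chase 'b': 0 ⇒ 1;  out=∅∪out(1)=∅
  fail(7) 'ac': from fail(4)=0 chase 'c': 0 ⇒ 11;  out={5}∪out(11)={5}
  fail(12) 'cb': from fail(11)=0 chase 'b': 0 ⇒ 1;  out=∅∪out(1)=∅
  fail(3) 'bac': from fail(2)=4 chase 'c': 4 ⇒ 7;  out={0}∪out(7)={0,5}
  fail(6) 'abc': from fail(5)=1 chase 'c': 1→0 ⇒ 11;  out={1}∪out(11)={1}
  fail(8) 'aca': from fail(7)=11 chase 'a': 11→0 ⇒ 4;  out=∅∪out(4)=∅
  fail(13) 'cbc': from fail(12)=1 chase 'c': 1→0 ⇒ 11;  out={3}∪out(11)={3}
  fail(14) 'acc': from fail(7)=11 chase 'c': 11→0 ⇒ 11;  out=∅∪out(11)=∅
  fail(9) 'acab': from fail(8)=4 chase 'b': 4 ⇒ 5;  out=∅∪out(5)=∅
  fail(15) 'accc': from fail(14)=11 chase 'c': 11→0 ⇒ 11;  out=∅∪out(11)=∅
  fail(10) 'acabb': from fail(9)=5 chase 'b': 5→1→0 ⇒ 1;  out={2}∪out(1)={2}
  fail(16) 'acccb': from fail(15)=11 chase 'b': 11 ⇒ 12;  out=∅∪out(12)=∅
  fail(17) 'acccba': from fail(16)=12 chase 'a': 12→1 ⇒ 2;  out={4}∪out(2)={4}

Scan:
i=0 'a': node 0→4
i=1 'c': node 4→7  emit P5@[0:1]
i=2 'b': node 7→12 ·f
i=3 'a': node 12→2 ·f
i=4 'c': node 2→3  emit P0@[2:4],P5@[3:4]
i=5 'a': node 3→8 ·f
i=6 'b': node 8→9
i=7 'b': node 9→10  emit P2@[3:7]
i=8 'b': node 10→1 ·f
i=9 'c': node 1→11 ·f
i=10 'b': node 11→12
i=11 'c': node 12→13  emit P3@[9:11]
i=12 'b': node 13→12 ·f
i=13 'a': node 12→2 ·f
i=14 'c': node 2→3  emit P0@[12:14],P5@[13:14]
i=15 'c': node 3→14 ·f
i=16 'b': node 14→12 ·f
i=17 'c': node 12→13  emit P3@[15:17]
i=18 'c': node 13→11 ·f
i=19 'b': node 11→12
i=20 'c': node 12→13  emit P3@[18:20]
i=21 'c': node 13→11 ·f
i=22 'a': node 11→4 ·f
i=23 'c': node 4→7  emit P5@[22:23]
i=24 'b': node 7→12 ·f
i=25 'b': node 12→1 ·f
i=26 'a': node 1→2
i=27 'c': node 2→3  emit P0@[25:27],P5@[26:27]
i=28 'b': node 3→12 ·f
i=29 'c': node 12→13  emit P3@[27:29]
i=30 'a': node 13→4 ·f
i=31 'a': node 4→4 ·f
i=32 'c': node 4→7  emit P5@[31:32]
i=33 'b': node 7→12 ·f
i=34 'c': node 12→13  emit P3@[32:34]
i=35 'a': node 13→4 ·f
i=36 'c': node 4→7  emit P5@[35:36]
i=37 'b': node 7→12 ·f
i=38 'c': node 12→13  emit P3@[36:38]
i=39 'a': node 13→4 ·f
i=40 'b': node 4→5
i=41 'c': node 5→6  emit P1@[39:41]
i=42 'a': node 6→4 ·f
i=43 'b': node 4→5
i=44 'a': node 5→2 ·f
i=45 'c': node 2→3  emit P0@[43:45],P5@[44:45]
i=46 'c': node 3→14 ·f
i=47 'c': node 14→15
i=48 'b': node 15→16
i=49 'a': node 16→17  emit P4@[44:49]
i=50 'a': node 17→4 ·f
i=51 'c': node 4→7  emit P5@[50:51]
i=52 'a': node 7→8
i=53 'c': node 8→7 ·f  emit P5@[52:53]
i=54 'b': node 7→12 ·f
i=55 'a': node 12→2 ·f
i=56 'b': node 2→5 ·f
i=57 'c': node 5→6  emit P1@[55:57]
i=58 'b': node 6→12 ·f
i=59 'c': node 12→13  emit P3@[57:59]
i=60 'c': node 13→11 ·f
i=61 'a': node 11→4 ·f
i=62 'b': node 4→5

Result: [[1,5],[4,0],[4,5],[7,2],[11,3],[14,0],[14,5],[17,3],[20,3],[23,5],[27,0],[27,5],[29,3],[32,5],[34,3],[36,5],[38,3],[41,1],[45,0],[45,5],[49,4],[51,5],[53,5],[57,1],[59,3]]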